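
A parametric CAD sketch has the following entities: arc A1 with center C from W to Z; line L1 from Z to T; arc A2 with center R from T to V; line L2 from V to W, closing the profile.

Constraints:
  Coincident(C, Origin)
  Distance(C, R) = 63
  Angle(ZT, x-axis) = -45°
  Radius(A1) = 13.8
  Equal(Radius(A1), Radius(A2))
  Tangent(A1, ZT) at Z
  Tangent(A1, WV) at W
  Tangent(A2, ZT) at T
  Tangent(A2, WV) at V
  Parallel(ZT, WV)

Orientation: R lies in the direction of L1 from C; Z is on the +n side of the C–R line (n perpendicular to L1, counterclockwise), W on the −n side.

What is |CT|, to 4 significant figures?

64.49

The slot axis is L1's direction at -45.0°, so u = (cos -45.0°, sin -45.0°) = (0.7071, -0.7071) and n = (−sin -45.0°, cos -45.0°) = (0.7071, 0.7071). C is at the origin and R lies 63.0 along u from C, so R = 63.0·u = (44.55, -44.55). Tangency of A1 to both parallel lines with radius 13.8 puts Z and W at C ± 13.8·n: Z = (9.758, 9.758), W = (-9.758, -9.758). Equal radii place T and V the same way about R: T = R + 13.8·n = (54.31, -34.79), V = R − 13.8·n = (34.79, -54.31). Then |CT| = |T − C| = 64.49.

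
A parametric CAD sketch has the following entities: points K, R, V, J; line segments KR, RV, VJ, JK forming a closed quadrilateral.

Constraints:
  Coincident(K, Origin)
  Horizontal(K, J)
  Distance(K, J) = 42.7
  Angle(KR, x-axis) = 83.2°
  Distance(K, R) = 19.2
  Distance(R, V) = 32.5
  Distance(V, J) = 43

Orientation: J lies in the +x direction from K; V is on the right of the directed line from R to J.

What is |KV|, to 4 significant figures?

13.56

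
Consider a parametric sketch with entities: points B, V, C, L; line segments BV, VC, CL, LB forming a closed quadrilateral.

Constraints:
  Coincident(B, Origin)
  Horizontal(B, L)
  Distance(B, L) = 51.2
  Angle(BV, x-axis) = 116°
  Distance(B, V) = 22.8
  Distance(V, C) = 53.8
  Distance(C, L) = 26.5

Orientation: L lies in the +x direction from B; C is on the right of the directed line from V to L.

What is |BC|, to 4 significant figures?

33.70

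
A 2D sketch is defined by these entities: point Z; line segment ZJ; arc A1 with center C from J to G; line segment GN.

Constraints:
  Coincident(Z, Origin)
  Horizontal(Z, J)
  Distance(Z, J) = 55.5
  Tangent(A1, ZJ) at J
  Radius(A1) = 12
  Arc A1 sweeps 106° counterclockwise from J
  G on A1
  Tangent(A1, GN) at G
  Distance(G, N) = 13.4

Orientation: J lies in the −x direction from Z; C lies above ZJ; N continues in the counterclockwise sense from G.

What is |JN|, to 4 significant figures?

29.26

Z is at the origin; Z and J share the same y with |ZJ| = 55.5 and J on the −x side, so J = (-55.50, 0.000). A1 meets ZJ tangentially, so CJ is at right angles to ZJ, so C = J + (0, 12) = (-55.50, 12.00). On A1, J sits at bearing -90° from C; a 106° counterclockwise sweep puts G at bearing 16°, so G = C + 12.0·(cos 16°, sin 16°) = (-43.96, 15.31). Tangency of A1 to GN means the radius CG is perpendicular to GN, so GN runs along (−sin 16°, cos 16°); with |GN| = 13.4, N = (-47.66, 28.19). Then |JN| = |N − J| = 29.26.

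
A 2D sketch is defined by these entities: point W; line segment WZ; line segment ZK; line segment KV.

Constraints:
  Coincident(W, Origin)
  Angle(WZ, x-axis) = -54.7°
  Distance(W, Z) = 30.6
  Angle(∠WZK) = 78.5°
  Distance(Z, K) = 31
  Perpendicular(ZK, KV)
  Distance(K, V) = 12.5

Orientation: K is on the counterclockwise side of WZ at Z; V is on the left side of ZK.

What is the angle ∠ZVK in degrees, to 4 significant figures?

68.04°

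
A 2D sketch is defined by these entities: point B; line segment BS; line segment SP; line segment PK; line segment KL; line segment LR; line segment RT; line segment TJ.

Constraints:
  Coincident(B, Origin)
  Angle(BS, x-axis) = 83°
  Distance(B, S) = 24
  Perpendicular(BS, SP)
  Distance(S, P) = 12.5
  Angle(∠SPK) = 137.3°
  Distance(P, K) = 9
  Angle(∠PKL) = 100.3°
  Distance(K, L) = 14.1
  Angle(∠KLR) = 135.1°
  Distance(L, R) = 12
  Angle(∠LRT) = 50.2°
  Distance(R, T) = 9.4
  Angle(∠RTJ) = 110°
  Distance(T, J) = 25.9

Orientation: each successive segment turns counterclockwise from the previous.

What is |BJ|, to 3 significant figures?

31.0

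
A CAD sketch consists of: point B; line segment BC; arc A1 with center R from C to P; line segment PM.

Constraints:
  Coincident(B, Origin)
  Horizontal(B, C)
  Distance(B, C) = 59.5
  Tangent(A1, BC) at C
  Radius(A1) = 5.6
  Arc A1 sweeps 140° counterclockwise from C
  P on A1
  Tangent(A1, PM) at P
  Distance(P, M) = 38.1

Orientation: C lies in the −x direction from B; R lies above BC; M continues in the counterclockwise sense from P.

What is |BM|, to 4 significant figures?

91.77

On A1, C sits at bearing -90° from R; a 140° counterclockwise sweep puts P at bearing 50°, so P = R + 5.6·(cos 50°, sin 50°) = (-55.90, 9.890). Since A1 is tangent to PM there, RP ⟂ PM, so PM runs along (−sin 50°, cos 50°); with |PM| = 38.1, M = (-85.09, 34.38). Then |BM| = |M − B| = 91.77.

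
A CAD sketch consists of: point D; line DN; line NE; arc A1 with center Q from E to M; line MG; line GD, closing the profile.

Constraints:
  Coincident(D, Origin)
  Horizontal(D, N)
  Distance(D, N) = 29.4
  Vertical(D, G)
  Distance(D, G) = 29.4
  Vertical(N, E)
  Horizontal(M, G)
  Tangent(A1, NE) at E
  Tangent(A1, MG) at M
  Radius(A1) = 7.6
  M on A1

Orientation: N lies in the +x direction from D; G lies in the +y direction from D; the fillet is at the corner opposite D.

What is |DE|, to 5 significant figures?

36.601

D is at the origin; D and N share the same y with |DN| = 29.4 and N on the +x side, so N = (29.400, 0.0000). DG is vertical with |DG| = 29.4 and G on the +y side, so G = (0.0000, 29.400). The virtual corner opposite D is at (29.400, 29.400). The tangent condition forces QE to be normal to NE and A1 meets MG tangentially, so QM is at right angles to MG, with radius 7.6, so the center Q sits 7.6 in from both sides at Q = (21.800, 21.800). That places the tangent points at E = (29.400, 21.800) on NE and M = (21.800, 29.400) on MG. Then |DE| = |E − D| = 36.601.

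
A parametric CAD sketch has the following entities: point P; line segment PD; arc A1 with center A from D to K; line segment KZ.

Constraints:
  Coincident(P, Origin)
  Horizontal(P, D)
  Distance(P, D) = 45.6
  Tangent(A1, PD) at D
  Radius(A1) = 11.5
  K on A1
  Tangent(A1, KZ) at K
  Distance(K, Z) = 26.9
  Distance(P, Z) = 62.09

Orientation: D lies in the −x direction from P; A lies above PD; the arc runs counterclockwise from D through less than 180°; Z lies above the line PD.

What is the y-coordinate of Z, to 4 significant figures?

40.73

Checks: |AK| = 11.50 ✓; ∠(AK, KZ) = 90.00° ✓; |KZ| = 26.90 ✓; |PZ| = 62.09 ✓.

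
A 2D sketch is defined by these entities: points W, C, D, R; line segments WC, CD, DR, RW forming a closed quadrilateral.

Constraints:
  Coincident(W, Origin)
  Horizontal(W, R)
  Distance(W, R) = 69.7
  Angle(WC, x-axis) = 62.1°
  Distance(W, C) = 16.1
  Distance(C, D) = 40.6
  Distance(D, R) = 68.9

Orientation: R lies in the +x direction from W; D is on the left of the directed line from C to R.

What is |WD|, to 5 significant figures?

56.669

W is at the origin; W and R share the same y with |WR| = 69.7 and R in +x, so R = (69.7, 0). WC runs at 62.1° with |WC| = 16.1, so C = (7.5337, 14.229). D is determined by |CD| = 40.6 and |DR| = 68.9 together: it lies at the intersection of circle(C, 40.6) and circle(R, 68.9). With |CR| = 63.774, the foot of the radical line on CR is 7.5913 from C and the perpendicular offset is √(40.6² − 7.5913²) = 39.884. Taking the left-of-CR solution: D = (23.832, 51.414).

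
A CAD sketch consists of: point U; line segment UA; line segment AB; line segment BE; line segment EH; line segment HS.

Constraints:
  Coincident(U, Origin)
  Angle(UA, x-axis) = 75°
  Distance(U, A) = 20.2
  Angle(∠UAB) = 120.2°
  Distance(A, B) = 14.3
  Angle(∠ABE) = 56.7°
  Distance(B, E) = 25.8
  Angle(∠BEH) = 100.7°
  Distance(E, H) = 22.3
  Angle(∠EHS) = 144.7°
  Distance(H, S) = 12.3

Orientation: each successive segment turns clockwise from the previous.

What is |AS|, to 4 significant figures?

27.11

U is at the origin; UA runs at 75.0° with length 20.2, so A = (5.228, 19.51). ∠UAB = 120.2° gives AB at 15.20° from the x-axis; with |AB| = 14.3, B = (19.03, 23.26). ∠ABE = 56.7° gives BE at -108.1° from the x-axis; with |BE| = 25.8, E = (11.01, -1.262). ∠BEH = 100.7° gives EH at 172.6° from the x-axis; with |EH| = 22.3, H = (-11.10, 1.610). ∠EHS = 144.7° gives HS at 137.3° from the x-axis; with |HS| = 12.3, S = (-20.14, 9.951). Then |AS| = |S − A| = 27.11.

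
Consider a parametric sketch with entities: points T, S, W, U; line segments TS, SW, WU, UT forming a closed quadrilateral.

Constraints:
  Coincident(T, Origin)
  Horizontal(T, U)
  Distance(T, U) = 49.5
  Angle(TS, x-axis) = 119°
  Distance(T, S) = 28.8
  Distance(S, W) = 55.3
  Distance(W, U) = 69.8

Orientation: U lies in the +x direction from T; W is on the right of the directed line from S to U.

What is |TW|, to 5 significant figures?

32.985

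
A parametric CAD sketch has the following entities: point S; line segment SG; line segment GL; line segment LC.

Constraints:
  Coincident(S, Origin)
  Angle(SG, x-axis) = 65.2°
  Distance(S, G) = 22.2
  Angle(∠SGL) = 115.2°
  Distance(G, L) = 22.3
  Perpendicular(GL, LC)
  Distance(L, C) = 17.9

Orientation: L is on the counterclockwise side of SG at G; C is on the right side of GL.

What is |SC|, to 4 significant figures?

49.51

S is at the origin; SG runs at 65.2° with length 22.2, so G = 22.2·(cos 65.2°, sin 65.2°) = (9.312, 20.15). ∠SGL = 115.2°, so GL runs at 65.2° + (180° − 115.2°) = 130.0° from the x-axis; with |GL| = 22.3, L = G + 22.3·(cos 130.0°, sin 130.0°) = (-5.022, 37.24). The perpendicularity gives LC at right angles to GL; with |LC| = 17.9 on the right of GL, C = L + 17.9·(0.7660, 0.6428) = (8.690, 48.74). Then |SC| = |C − S| = 49.51.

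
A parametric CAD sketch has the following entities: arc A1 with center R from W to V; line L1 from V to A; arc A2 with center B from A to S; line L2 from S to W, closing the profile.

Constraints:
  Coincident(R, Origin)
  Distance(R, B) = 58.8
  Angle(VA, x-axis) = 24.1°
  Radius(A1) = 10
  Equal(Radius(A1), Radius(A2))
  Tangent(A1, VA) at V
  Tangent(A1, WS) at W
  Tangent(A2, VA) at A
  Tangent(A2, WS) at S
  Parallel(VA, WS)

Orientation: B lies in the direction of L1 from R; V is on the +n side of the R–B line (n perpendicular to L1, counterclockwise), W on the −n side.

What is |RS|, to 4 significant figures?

59.64

The slot axis is L1's direction at 24.1°, so u = (cos 24.1°, sin 24.1°) = (0.9128, 0.4083) and n = (−sin 24.1°, cos 24.1°) = (-0.4083, 0.9128). R is at the origin and B lies 58.8 along u from R, so B = 58.8·u = (53.67, 24.01). Tangency of A1 to both parallel lines with radius 10.0 puts V and W at R ± 10.0·n: V = (-4.083, 9.128), W = (4.083, -9.128). Equal radii place A and S the same way about B: A = B + 10.0·n = (49.59, 33.14), S = B − 10.0·n = (57.76, 14.88). Then |RS| = |S − R| = 59.64.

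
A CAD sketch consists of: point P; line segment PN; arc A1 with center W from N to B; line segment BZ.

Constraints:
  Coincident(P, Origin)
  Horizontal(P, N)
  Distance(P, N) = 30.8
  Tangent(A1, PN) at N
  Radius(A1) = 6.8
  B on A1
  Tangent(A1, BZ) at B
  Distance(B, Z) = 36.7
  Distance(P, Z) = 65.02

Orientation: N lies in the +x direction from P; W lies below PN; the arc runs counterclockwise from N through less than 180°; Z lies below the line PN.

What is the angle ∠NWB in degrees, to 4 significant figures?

139.4°

Checks: |WB| = 6.800 ✓; ∠(WB, BZ) = 90.00° ✓; |BZ| = 36.70 ✓; |PZ| = 65.02 ✓.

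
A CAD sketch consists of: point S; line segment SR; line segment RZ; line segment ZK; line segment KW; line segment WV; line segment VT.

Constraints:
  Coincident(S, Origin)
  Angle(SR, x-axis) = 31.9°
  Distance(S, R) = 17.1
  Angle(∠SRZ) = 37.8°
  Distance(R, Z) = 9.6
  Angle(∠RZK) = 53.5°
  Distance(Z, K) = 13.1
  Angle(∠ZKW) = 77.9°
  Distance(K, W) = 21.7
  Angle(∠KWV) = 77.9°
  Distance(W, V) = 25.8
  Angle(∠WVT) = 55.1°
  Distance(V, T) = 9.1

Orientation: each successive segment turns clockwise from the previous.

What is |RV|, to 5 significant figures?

20.897

∠ZKW = 77.9° gives KW at 21.100° from the x-axis; with |KW| = 21.7, W = (24.259, 18.806). ∠KWV = 77.9° gives WV at -81.000° from the x-axis; with |WV| = 25.8, V = (28.295, -6.6763). Then |RV| = |V − R| = 20.897.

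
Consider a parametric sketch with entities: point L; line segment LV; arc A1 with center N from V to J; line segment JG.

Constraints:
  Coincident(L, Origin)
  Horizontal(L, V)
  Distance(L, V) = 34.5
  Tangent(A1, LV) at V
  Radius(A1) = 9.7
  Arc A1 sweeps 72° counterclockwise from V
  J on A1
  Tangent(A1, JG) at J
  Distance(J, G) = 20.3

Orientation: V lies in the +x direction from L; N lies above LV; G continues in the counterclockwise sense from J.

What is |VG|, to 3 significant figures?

30.3

On A1, V sits at bearing -90° from N; a 72° counterclockwise sweep puts J at bearing -18°, so J = N + 9.7·(cos -18°, sin -18°) = (43.7, 6.70). Since A1 is tangent to JG there, NJ ⟂ JG, so JG runs along (−sin -18°, cos -18°); with |JG| = 20.3, G = (50.0, 26.0). Then |VG| = |G − V| = 30.3.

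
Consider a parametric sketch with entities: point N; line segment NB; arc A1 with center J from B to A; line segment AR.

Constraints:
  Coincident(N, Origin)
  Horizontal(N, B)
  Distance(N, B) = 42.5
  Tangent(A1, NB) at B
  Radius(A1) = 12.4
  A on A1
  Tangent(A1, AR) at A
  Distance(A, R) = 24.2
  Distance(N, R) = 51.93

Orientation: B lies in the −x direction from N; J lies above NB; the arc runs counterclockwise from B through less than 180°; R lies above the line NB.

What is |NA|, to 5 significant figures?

33.706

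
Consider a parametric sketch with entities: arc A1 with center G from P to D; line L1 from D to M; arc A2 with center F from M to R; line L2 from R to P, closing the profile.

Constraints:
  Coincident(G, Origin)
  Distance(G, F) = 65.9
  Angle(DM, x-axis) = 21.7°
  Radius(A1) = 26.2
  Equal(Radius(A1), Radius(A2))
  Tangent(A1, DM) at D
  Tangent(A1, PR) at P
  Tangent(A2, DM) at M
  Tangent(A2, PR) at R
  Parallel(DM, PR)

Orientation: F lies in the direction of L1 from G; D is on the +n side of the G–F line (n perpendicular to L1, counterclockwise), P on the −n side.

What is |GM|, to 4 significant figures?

70.92

The slot axis is L1's direction at 21.7°, so u = (cos 21.7°, sin 21.7°) = (0.9291, 0.3697) and n = (−sin 21.7°, cos 21.7°) = (-0.3697, 0.9291). G is at the origin and F lies 65.9 along u from G, so F = 65.9·u = (61.23, 24.37). Tangency of A1 to both parallel lines with radius 26.2 puts D and P at G ± 26.2·n: D = (-9.687, 24.34), P = (9.687, -24.34). Equal radii place M and R the same way about F: M = F + 26.2·n = (51.54, 48.71), R = F − 26.2·n = (70.92, 0.02304). Then |GM| = |M − G| = 70.92.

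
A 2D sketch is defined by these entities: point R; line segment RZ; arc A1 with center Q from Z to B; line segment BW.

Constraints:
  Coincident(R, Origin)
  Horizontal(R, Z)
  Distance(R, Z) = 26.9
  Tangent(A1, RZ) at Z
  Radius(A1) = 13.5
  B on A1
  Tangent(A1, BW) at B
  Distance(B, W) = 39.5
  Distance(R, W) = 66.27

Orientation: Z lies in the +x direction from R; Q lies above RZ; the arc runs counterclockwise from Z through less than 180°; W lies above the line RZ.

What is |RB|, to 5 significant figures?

42.711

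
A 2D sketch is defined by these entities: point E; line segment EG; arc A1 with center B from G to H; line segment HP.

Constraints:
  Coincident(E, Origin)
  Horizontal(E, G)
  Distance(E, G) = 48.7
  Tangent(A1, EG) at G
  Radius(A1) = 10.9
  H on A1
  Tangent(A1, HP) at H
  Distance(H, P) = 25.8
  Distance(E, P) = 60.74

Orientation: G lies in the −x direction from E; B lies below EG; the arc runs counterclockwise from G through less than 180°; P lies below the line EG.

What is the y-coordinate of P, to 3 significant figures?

-38.8

E is at the origin; EG is horizontal with |EG| = 48.7 and G on the −x side, so G = (-48.7, 0.00). A1 meets EG tangentially, so BG is at right angles to EG, so B = G + (0, -10.9) = (-48.7, -10.9). Since BH ⟂ HP (tangency), |BP| = √(10.9² + 25.8²) = 28.0 regardless of where H sits on A1. So P lies on both circle(E, 60.74) and circle(B, 28.0); the below-EG intersection is P = (-46.7, -38.8). H is the foot of the tangent from P: H = (-58.4, -15.8).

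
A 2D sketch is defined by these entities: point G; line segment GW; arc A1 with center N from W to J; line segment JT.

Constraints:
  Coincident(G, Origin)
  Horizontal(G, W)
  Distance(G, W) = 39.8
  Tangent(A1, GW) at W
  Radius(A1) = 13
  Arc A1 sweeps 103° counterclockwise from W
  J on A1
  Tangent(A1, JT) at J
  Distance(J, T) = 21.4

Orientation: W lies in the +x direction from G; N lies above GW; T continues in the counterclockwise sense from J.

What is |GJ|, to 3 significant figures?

54.8

G is at the origin; G and W share the same y with |GW| = 39.8 and W on the +x side, so W = (39.8, 0.00). Since A1 is tangent to GW there, NW ⟂ GW, so N = W + (0, 13) = (39.8, 13.0). On A1, W sits at bearing -90° from N; a 103° counterclockwise sweep puts J at bearing 13°, so J = N + 13.0·(cos 13°, sin 13°) = (52.5, 15.9). Then |GJ| = |J − G| = 54.8.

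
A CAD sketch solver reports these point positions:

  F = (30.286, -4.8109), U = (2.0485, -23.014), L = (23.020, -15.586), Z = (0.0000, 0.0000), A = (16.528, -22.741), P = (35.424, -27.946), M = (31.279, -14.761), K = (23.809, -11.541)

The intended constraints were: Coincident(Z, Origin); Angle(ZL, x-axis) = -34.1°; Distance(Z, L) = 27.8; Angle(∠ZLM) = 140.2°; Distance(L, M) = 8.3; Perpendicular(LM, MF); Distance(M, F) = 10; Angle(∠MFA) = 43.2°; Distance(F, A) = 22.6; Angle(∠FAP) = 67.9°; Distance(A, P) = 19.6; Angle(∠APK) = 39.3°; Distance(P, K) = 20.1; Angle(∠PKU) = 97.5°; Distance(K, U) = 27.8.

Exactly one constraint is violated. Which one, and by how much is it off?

Distance(K, U) = 27.8 — off by 3.20.

Z = (0.00, 0.00) ✓; ZL at -34.10° ✓; |ZL| = 27.80 ✓; ∠ZLM = 140.2° ✓; |LM| = 8.300 ✓; ∠(LM, MF) = 89.99° ✓; |MF| = 10.00 ✓; ∠MFA = 43.20° ✓; |FA| = 22.60 ✓; ∠FAP = 67.90° ✓; |AP| = 19.60 ✓; ∠APK = 39.30° ✓; |PK| = 20.10 ✓; ∠PKU = 97.50° ✓; |KU| = 24.60 ✗.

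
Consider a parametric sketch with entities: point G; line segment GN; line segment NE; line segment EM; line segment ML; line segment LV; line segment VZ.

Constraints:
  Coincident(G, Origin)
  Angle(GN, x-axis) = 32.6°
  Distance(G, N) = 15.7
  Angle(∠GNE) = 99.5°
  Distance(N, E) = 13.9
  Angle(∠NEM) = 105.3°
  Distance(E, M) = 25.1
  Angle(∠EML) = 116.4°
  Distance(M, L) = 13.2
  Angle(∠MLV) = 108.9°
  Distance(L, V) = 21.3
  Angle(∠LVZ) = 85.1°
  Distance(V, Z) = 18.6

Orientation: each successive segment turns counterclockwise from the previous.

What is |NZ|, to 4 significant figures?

7.624

∠MLV = 108.9° gives LV at -37.50° from the x-axis; with |LV| = 21.3, V = (-4.407, -7.639). ∠LVZ = 85.1° gives VZ at 57.40° from the x-axis; with |VZ| = 18.6, Z = (5.615, 8.030). Then |NZ| = |Z − N| = 7.624.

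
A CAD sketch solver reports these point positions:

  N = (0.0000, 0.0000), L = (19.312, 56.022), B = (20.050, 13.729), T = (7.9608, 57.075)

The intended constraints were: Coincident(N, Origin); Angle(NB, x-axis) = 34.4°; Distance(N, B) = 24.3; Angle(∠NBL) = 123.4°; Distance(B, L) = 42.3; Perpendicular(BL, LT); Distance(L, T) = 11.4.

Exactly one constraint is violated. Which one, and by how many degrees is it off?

Perpendicular(BL, LT) — off by 6.30°.

N = (0.00, 0.00) ✓; NB at 34.40° ✓; |NB| = 24.30 ✓; ∠NBL = 123.4° ✓; |BL| = 42.30 ✓; ∠(BL, LT) = 83.70° ✗; |LT| = 11.40 ✓.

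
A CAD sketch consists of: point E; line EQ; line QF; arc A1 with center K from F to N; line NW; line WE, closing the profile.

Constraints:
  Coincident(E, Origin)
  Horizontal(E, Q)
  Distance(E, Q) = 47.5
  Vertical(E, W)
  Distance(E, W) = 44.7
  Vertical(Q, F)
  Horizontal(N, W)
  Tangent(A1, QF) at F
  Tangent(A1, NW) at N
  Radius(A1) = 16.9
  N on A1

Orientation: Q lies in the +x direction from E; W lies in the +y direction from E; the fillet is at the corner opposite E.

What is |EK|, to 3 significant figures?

41.3

E is at the origin; EQ is horizontal with |EQ| = 47.5 and Q on the +x side, so Q = (47.5, 0.00). EW is vertical with |EW| = 44.7 and W on the +y side, so W = (0.00, 44.7). The virtual corner opposite E is at (47.5, 44.7). A1 meets QF tangentially, so KF is at right angles to QF and since A1 is tangent to NW there, KN ⟂ NW, with radius 16.9, so the center K sits 16.9 in from both sides at K = (30.6, 27.8). Then |EK| = |K − E| = 41.3.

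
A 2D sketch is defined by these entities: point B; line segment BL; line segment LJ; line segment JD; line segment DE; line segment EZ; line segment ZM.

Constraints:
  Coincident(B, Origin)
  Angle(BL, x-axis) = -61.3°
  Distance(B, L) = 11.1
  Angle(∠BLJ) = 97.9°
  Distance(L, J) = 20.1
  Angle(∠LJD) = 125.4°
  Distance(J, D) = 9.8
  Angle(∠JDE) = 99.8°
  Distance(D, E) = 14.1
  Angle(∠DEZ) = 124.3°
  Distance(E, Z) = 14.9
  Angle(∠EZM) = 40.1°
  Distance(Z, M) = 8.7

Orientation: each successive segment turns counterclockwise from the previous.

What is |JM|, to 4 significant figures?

15.79

B is at the origin; BL runs at -61.3° with length 11.1, so L = (5.330, -9.736). ∠BLJ = 97.9° gives LJ at 20.80° from the x-axis; with |LJ| = 20.1, J = (24.12, -2.599). ∠LJD = 125.4° gives JD at 75.40° from the x-axis; with |JD| = 9.8, D = (26.59, 6.885). ∠JDE = 99.8° gives DE at 155.6° from the x-axis; with |DE| = 14.1, E = (13.75, 12.71). ∠DEZ = 124.3° gives EZ at -148.7° from the x-axis; with |EZ| = 14.9, Z = (1.019, 4.969). ∠EZM = 40.1° gives ZM at -8.800° from the x-axis; with |ZM| = 8.7, M = (9.616, 3.638). Then |JM| = |M − J| = 15.79.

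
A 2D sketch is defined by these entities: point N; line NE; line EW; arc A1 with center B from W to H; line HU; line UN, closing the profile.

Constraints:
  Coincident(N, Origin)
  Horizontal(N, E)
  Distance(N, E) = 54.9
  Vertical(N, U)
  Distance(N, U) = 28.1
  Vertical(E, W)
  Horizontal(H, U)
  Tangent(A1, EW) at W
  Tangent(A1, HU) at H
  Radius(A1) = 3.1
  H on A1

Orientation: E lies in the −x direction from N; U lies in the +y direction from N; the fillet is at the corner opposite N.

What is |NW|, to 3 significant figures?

60.3

N is at the origin; NE is horizontal with |NE| = 54.9 and E on the −x side, so E = (-54.9, 0.00). NU is vertical with |NU| = 28.1 and U on the +y side, so U = (0.00, 28.1). The virtual corner opposite N is at (-54.9, 28.1). The tangent condition forces BW to be normal to EW and the tangent condition forces BH to be normal to HU, with radius 3.1, so the center B sits 3.1 in from both sides at B = (-51.8, 25.0). That places the tangent points at W = (-54.9, 25.0) on EW and H = (-51.8, 28.1) on HU. Then |NW| = |W − N| = 60.3.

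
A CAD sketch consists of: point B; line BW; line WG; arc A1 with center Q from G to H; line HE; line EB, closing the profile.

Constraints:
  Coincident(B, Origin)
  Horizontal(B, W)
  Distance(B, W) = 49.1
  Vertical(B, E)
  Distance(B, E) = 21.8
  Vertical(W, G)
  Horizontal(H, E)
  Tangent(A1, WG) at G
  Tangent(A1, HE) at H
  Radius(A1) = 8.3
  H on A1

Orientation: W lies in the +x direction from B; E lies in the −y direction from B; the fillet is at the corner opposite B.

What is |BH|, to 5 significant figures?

46.259

B is at the origin; B and W share the same y with |BW| = 49.1 and W on the +x side, so W = (49.100, 0.0000). B and E share the same x with |BE| = 21.8 and E on the −y side, so E = (0.0000, -21.800). The virtual corner opposite B is at (49.100, -21.800). Tangency of A1 to WG means the radius QG is perpendicular to WG and A1 meets HE tangentially, so QH is at right angles to HE, with radius 8.3, so the center Q sits 8.3 in from both sides at Q = (40.800, -13.500). That places the tangent points at G = (49.100, -13.500) on WG and H = (40.800, -21.800) on HE. Then |BH| = |H − B| = 46.259.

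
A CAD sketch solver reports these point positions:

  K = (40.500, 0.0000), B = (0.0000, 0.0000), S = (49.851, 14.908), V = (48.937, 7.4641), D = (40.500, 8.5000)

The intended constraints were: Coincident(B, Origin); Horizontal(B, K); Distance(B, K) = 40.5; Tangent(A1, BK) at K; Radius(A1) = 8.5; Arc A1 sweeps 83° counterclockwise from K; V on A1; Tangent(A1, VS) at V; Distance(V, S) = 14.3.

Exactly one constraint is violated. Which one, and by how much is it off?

Distance(V, S) = 14.3 — off by 6.80.

B = (0.00, 0.00) ✓; B.y = 0.00, K.y = 0.00 ✓; |BK| = 40.50 ✓; ∠(DK, KB) = 90.00° ✓; |DK| = 8.500 ✓; bearing(D→V) − bearing(D→K) = 83.00° ✓; |DV| = 8.500 ✓; ∠(DV, VS) = 90.00° ✓; |VS| = 7.500 ✗.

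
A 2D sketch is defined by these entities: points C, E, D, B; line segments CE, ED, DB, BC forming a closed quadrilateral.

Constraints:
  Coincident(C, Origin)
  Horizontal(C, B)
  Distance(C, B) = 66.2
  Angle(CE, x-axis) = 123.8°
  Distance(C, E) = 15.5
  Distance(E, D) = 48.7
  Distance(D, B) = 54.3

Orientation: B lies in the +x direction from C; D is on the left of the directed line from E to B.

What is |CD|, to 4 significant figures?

51.59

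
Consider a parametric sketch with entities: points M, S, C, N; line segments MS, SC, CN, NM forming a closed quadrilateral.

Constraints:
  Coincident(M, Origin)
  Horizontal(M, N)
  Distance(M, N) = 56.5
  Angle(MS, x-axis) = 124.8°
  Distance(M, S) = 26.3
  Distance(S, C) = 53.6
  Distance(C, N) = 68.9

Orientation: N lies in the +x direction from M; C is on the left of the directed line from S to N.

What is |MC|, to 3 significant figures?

64.0

Checks: M = (0.00, 0.00) ✓; |SC| = 53.60 ✓; |CN| = 68.90 ✓.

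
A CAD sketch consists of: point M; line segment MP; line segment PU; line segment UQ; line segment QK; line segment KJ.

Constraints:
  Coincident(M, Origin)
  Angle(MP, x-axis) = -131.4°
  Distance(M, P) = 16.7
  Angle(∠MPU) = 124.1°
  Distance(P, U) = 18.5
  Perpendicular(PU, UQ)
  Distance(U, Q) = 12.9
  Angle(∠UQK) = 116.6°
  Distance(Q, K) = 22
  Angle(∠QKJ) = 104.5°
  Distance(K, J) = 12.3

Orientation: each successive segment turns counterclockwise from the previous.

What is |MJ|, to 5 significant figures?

0.36245

∠UQK = 116.6° gives QK at 77.900° from the x-axis; with |QK| = 22.0, K = (10.689, -5.6965). ∠QKJ = 104.5° gives KJ at 153.40° from the x-axis; with |KJ| = 12.3, J = (-0.30926, -0.18902). Then |MJ| = |J − M| = 0.36245.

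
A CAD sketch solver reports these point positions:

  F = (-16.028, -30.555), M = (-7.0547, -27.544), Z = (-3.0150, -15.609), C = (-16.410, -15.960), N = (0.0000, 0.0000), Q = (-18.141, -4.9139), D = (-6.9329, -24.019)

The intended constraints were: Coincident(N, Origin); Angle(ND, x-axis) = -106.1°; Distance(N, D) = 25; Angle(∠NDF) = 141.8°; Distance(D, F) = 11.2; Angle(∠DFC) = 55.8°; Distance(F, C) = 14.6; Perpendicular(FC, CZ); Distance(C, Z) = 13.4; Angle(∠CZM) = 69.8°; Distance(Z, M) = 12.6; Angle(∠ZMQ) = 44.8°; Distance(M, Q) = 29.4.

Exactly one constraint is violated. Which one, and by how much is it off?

Distance(M, Q) = 29.4 — off by 4.20.

N = (0.00, 0.00) ✓; ND at -106.1° ✓; |ND| = 25.00 ✓; ∠NDF = 141.8° ✓; |DF| = 11.20 ✓; ∠DFC = 55.80° ✓; |FC| = 14.60 ✓; ∠(FC, CZ) = 90.00° ✓; |CZ| = 13.40 ✓; ∠CZM = 69.80° ✓; |ZM| = 12.60 ✓; ∠ZMQ = 44.80° ✓; |MQ| = 25.20 ✗.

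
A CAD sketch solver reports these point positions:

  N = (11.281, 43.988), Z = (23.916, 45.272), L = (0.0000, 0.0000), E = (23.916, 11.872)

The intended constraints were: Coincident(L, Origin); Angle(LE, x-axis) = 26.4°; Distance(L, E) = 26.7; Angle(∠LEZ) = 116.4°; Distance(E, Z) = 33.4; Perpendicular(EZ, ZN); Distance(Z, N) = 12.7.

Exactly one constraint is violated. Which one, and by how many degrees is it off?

Perpendicular(EZ, ZN) — off by 5.80°.

L = (0.00, 0.00) ✓; LE at 26.40° ✓; |LE| = 26.70 ✓; ∠LEZ = 116.4° ✓; |EZ| = 33.40 ✓; ∠(EZ, ZN) = 95.80° ✗; |ZN| = 12.70 ✓.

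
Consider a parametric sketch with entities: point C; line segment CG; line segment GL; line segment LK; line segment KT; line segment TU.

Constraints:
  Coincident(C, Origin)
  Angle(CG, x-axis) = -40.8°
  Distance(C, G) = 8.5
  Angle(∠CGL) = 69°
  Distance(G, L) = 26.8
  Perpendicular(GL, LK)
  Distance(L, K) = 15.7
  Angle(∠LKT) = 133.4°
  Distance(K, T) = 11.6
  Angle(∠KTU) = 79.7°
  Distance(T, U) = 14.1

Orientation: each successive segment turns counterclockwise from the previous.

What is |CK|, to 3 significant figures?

25.0

∠CGL = 69.0° gives GL at 70.2° from the x-axis; with |GL| = 26.8, L = (15.5, 19.7). The perpendicularity gives LK at right angles to GL, so LK runs at 160°; with |LK| = 15.7, K = (0.741, 25.0). Then |CK| = |K − C| = 25.0.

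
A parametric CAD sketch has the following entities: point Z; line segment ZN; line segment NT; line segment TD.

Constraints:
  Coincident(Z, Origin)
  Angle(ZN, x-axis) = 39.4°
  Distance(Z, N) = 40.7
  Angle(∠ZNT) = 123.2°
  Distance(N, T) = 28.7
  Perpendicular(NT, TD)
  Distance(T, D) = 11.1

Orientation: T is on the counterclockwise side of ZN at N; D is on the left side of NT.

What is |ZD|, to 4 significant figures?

55.92

Z is at the origin; ZN runs at 39.4° with length 40.7, so N = 40.7·(cos 39.4°, sin 39.4°) = (31.45, 25.83). ∠ZNT = 123.2°, so NT runs at 39.4° + (180° − 123.2°) = 96.20° from the x-axis; with |NT| = 28.7, T = N + 28.7·(cos 96.20°, sin 96.20°) = (28.35, 54.37). NT is perpendicular to TD; with |TD| = 11.1 on the left of NT, D = T + 11.1·(-0.9942, -0.1080) = (17.32, 53.17). Then |ZD| = |D − Z| = 55.92.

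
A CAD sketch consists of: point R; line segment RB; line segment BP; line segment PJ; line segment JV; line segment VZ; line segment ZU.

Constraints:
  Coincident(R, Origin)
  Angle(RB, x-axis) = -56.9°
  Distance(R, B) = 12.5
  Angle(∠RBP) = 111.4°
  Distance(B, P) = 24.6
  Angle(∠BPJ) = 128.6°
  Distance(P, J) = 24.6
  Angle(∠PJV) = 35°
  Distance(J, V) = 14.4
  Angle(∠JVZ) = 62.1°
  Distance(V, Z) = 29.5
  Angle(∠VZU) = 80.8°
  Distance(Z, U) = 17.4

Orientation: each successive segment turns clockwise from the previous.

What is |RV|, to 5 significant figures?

30.896

R is at the origin; RB runs at -56.9° with length 12.5, so B = (6.8263, -10.471). ∠RBP = 111.4° gives BP at -125.50° from the x-axis; with |BP| = 24.6, P = (-7.4590, -30.499). ∠BPJ = 128.6° gives PJ at -176.90° from the x-axis; with |PJ| = 24.6, J = (-32.023, -31.829). ∠PJV = 35.0° gives JV at 38.100° from the x-axis; with |JV| = 14.4, V = (-20.691, -22.944). Then |RV| = |V − R| = 30.896.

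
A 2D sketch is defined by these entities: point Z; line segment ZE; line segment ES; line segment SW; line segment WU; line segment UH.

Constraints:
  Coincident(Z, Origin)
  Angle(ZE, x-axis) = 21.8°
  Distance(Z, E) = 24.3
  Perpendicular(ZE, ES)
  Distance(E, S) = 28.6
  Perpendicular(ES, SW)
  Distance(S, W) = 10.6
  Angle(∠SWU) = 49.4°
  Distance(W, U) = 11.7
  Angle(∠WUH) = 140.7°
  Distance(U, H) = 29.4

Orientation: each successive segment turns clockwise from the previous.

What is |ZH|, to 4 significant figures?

52.33

Z is at the origin; ZE runs at 21.8° with length 24.3, so E = (22.56, 9.024). ZE is perpendicular to ES, so ES runs at -68.20°; with |ES| = 28.6, S = (33.18, -17.53). ES is perpendicular to SW, so SW runs at -158.2°; with |SW| = 10.6, W = (23.34, -21.47). ∠SWU = 49.4° gives WU at 71.20° from the x-axis; with |WU| = 11.7, U = (27.11, -10.39). ∠WUH = 140.7° gives UH at 31.90° from the x-axis; with |UH| = 29.4, H = (52.07, 5.145). Then |ZH| = |H − Z| = 52.33.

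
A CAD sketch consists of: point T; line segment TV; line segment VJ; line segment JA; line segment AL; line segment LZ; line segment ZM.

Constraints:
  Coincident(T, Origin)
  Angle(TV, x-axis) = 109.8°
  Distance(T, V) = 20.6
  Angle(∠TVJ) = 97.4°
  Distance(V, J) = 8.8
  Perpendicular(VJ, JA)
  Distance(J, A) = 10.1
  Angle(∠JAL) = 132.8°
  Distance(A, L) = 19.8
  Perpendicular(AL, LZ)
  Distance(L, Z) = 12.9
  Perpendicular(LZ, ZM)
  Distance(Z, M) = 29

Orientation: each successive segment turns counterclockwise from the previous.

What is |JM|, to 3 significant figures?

5.97

The perpendicularity gives LZ at right angles to AL, so LZ runs at 59.6°; with |LZ| = 12.9, Z = (10.2, 8.74). LZ is perpendicular to ZM, so ZM runs at 150°; with |ZM| = 29.0, M = (-14.8, 23.4). Then |JM| = |M − J| = 5.97.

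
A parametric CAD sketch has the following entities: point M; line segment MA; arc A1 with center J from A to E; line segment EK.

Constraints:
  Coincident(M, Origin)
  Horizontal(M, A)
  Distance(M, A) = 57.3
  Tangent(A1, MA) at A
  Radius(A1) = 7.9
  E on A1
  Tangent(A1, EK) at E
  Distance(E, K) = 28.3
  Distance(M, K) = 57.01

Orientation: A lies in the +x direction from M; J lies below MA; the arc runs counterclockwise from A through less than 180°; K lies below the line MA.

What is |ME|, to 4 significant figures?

49.94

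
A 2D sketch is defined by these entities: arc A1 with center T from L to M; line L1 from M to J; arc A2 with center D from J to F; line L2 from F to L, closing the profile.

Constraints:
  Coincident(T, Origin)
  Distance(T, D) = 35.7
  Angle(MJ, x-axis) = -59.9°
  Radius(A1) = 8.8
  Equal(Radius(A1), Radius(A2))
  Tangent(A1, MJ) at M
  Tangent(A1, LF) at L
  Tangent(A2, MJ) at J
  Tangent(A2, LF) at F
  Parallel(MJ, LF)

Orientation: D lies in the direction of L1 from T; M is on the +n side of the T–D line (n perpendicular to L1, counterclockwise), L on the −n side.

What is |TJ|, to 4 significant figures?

36.77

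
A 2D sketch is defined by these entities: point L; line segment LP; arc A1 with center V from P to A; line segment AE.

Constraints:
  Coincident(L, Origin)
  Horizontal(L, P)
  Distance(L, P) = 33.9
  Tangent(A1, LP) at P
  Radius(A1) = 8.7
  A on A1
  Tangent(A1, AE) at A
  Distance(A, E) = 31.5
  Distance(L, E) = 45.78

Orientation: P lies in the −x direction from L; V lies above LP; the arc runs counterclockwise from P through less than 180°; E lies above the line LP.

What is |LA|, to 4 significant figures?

26.49

Checks: ∠(VP, PL) = 90.00° ✓; |VP| = 8.700 ✓; |VA| = 8.700 ✓; ∠(VA, AE) = 90.00° ✓; |AE| = 31.50 ✓; |LE| = 45.78 ✓.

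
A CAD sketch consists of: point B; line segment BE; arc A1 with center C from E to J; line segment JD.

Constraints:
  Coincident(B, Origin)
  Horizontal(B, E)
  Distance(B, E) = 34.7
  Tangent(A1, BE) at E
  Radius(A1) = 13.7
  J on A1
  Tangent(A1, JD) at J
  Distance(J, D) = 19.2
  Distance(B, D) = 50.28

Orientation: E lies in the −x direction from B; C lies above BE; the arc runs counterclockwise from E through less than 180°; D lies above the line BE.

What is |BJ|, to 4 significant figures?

31.46

Checks: |BE| = 34.70 ✓; |CJ| = 13.70 ✓; ∠(CJ, JD) = 90.00° ✓; |JD| = 19.20 ✓; |BD| = 50.28 ✓.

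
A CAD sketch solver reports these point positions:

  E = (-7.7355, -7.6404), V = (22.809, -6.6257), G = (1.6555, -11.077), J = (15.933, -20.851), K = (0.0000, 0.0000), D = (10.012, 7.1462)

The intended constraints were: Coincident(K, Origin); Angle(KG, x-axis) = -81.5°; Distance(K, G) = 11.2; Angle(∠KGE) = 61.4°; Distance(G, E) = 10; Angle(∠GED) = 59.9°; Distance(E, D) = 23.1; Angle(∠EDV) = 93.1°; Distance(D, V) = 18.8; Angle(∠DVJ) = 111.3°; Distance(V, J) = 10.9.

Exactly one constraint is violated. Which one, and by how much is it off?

Distance(V, J) = 10.9 — off by 4.90.

K = (0.00, 0.00) ✓; KG at -81.50° ✓; |KG| = 11.20 ✓; ∠KGE = 61.40° ✓; |GE| = 10.00 ✓; ∠GED = 59.90° ✓; |ED| = 23.10 ✓; ∠EDV = 93.10° ✓; |DV| = 18.80 ✓; ∠DVJ = 111.3° ✓; |VJ| = 15.80 ✗.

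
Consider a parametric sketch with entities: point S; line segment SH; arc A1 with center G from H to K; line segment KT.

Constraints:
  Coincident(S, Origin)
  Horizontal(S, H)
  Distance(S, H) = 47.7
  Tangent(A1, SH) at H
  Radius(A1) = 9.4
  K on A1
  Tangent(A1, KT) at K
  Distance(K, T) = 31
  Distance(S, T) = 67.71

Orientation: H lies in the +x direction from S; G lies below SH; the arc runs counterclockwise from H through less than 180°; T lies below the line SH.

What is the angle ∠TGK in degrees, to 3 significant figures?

73.1°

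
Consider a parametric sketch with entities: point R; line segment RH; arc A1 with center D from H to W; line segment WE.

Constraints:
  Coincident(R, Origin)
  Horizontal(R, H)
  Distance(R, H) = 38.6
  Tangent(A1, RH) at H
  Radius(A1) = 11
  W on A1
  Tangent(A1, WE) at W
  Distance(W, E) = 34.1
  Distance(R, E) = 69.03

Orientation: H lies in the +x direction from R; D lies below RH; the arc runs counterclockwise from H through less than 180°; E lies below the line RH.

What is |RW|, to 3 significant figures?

35.6

Checks: |DW| = 11.00 ✓; ∠(DW, WE) = 90.00° ✓; |WE| = 34.10 ✓; |RE| = 69.03 ✓.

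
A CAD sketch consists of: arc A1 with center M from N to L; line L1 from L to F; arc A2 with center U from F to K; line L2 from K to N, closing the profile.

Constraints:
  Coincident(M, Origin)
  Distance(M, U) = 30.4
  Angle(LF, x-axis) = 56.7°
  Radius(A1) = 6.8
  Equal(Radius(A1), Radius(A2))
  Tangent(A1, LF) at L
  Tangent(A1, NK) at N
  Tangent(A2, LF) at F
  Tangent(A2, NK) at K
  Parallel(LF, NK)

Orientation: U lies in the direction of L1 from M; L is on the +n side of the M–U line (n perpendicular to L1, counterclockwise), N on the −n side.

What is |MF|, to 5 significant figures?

31.151

The slot axis is L1's direction at 56.7°, so u = (cos 56.7°, sin 56.7°) = (0.54902, 0.83581) and n = (−sin 56.7°, cos 56.7°) = (-0.83581, 0.54902). M is at the origin and U lies 30.4 along u from M, so U = 30.4·u = (16.690, 25.409). Tangency of A1 to both parallel lines with radius 6.8 puts L and N at M ± 6.8·n: L = (-5.6835, 3.7334), N = (5.6835, -3.7334). Equal radii place F and K the same way about U: F = U + 6.8·n = (11.007, 29.142), K = U − 6.8·n = (22.374, 21.675). Then |MF| = |F − M| = 31.151.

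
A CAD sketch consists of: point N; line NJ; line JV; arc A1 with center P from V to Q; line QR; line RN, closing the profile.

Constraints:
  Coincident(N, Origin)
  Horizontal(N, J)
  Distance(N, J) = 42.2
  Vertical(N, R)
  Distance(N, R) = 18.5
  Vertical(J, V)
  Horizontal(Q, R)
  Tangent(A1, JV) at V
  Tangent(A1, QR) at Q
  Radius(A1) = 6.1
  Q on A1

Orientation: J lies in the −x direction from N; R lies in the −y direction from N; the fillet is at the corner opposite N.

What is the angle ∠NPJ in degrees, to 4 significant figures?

97.24°

N is at the origin; NJ is horizontal with |NJ| = 42.2 and J on the −x side, so J = (-42.20, 0.000). N and R share the same x with |NR| = 18.5 and R on the −y side, so R = (0.000, -18.50). The virtual corner opposite N is at (-42.20, -18.50). Tangency of A1 to JV means the radius PV is perpendicular to JV and the tangent condition forces PQ to be normal to QR, with radius 6.1, so the center P sits 6.1 in from both sides at P = (-36.10, -12.40). Then cos ∠NPJ = PN·PJ / (|PN||PJ|), giving 97.24°.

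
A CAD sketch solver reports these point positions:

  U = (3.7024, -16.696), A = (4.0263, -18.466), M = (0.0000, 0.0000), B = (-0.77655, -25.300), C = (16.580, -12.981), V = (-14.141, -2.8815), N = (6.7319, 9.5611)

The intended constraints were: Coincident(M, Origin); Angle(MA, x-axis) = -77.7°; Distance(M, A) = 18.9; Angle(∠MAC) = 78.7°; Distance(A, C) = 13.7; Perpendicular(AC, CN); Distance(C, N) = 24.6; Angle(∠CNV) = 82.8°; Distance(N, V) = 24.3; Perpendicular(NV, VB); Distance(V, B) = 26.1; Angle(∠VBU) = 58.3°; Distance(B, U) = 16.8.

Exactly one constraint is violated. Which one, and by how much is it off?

Distance(B, U) = 16.8 — off by 7.10.

M = (0.00, 0.00) ✓; MA at -77.70° ✓; |MA| = 18.90 ✓; ∠MAC = 78.70° ✓; |AC| = 13.70 ✓; ∠(AC, CN) = 90.00° ✓; |CN| = 24.60 ✓; ∠CNV = 82.80° ✓; |NV| = 24.30 ✓; ∠(NV, VB) = 90.00° ✓; |VB| = 26.10 ✓; ∠VBU = 58.30° ✓; |BU| = 9.700 ✗.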